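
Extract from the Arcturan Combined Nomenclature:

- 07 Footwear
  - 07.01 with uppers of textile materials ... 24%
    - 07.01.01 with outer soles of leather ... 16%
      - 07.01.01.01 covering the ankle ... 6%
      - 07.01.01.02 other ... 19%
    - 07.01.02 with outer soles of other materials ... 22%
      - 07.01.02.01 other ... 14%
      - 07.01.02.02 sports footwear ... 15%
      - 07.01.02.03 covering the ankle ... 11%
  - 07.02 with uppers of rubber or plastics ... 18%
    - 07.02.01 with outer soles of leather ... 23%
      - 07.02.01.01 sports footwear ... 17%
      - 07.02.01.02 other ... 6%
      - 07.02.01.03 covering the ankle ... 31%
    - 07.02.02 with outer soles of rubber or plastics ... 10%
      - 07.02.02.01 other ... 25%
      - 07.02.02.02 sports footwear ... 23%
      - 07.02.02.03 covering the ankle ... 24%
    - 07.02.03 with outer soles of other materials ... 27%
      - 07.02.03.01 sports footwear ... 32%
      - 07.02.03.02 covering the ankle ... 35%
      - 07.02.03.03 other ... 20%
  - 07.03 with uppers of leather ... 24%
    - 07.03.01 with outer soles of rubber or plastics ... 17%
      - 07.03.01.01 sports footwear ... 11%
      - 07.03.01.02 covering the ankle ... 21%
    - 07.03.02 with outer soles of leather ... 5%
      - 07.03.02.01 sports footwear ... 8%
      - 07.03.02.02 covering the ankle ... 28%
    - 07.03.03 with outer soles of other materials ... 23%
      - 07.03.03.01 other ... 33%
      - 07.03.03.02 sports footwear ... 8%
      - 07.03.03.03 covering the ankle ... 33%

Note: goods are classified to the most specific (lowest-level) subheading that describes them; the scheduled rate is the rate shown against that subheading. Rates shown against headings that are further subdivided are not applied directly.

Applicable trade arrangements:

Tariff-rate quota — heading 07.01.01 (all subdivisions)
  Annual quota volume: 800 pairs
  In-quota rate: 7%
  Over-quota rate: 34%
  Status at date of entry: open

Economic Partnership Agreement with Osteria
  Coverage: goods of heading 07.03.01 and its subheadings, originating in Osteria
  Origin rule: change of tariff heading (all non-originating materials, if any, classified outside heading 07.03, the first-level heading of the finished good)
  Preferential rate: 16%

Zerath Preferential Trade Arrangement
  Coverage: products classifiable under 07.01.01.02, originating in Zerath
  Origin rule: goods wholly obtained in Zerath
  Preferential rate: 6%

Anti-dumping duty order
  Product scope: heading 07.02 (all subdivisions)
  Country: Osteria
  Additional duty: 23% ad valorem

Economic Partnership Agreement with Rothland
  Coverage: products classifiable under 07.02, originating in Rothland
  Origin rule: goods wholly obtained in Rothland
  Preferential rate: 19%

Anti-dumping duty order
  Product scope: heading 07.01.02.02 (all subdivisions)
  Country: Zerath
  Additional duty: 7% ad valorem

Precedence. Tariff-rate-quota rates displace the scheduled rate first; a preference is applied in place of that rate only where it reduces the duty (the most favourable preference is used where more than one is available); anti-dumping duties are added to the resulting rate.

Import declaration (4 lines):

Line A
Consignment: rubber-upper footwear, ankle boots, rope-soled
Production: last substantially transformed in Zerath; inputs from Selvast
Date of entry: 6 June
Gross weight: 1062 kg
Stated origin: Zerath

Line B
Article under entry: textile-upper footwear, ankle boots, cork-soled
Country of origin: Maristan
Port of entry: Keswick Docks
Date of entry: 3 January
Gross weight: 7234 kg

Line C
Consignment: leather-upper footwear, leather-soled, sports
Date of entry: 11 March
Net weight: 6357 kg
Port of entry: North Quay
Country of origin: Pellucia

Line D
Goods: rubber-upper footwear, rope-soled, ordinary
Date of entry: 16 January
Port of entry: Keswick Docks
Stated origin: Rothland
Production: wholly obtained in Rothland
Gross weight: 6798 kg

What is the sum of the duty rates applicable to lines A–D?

73%

Line A: rubber-upper → 07.02; rope-soled → 07.02.03; ankle boots → 07.02.03.02. Scheduled 35%. Zerath agreement on 07.01.01.02: 07.02.03.02 not covered. → 35%.
Line B: textile-upper → 07.01; cork-soled → 07.01.02; ankle boots → 07.01.02.03. Scheduled 11%. No special measure applies. → 11%.
Line C: leather-upper → 07.03; leather-soled → 07.03.02; sports → 07.03.02.01. Scheduled 8%. No special measure applies. → 8%.
Line D: rubber-upper → 07.02; rope-soled → 07.02.03; ordinary → 07.02.03.03. Scheduled 20%. Rothland agreement on 07.02: wholly obtained → 19% available; preferential 19%. → 19%.
Sum: 35% + 11% + 8% + 19% = 73%.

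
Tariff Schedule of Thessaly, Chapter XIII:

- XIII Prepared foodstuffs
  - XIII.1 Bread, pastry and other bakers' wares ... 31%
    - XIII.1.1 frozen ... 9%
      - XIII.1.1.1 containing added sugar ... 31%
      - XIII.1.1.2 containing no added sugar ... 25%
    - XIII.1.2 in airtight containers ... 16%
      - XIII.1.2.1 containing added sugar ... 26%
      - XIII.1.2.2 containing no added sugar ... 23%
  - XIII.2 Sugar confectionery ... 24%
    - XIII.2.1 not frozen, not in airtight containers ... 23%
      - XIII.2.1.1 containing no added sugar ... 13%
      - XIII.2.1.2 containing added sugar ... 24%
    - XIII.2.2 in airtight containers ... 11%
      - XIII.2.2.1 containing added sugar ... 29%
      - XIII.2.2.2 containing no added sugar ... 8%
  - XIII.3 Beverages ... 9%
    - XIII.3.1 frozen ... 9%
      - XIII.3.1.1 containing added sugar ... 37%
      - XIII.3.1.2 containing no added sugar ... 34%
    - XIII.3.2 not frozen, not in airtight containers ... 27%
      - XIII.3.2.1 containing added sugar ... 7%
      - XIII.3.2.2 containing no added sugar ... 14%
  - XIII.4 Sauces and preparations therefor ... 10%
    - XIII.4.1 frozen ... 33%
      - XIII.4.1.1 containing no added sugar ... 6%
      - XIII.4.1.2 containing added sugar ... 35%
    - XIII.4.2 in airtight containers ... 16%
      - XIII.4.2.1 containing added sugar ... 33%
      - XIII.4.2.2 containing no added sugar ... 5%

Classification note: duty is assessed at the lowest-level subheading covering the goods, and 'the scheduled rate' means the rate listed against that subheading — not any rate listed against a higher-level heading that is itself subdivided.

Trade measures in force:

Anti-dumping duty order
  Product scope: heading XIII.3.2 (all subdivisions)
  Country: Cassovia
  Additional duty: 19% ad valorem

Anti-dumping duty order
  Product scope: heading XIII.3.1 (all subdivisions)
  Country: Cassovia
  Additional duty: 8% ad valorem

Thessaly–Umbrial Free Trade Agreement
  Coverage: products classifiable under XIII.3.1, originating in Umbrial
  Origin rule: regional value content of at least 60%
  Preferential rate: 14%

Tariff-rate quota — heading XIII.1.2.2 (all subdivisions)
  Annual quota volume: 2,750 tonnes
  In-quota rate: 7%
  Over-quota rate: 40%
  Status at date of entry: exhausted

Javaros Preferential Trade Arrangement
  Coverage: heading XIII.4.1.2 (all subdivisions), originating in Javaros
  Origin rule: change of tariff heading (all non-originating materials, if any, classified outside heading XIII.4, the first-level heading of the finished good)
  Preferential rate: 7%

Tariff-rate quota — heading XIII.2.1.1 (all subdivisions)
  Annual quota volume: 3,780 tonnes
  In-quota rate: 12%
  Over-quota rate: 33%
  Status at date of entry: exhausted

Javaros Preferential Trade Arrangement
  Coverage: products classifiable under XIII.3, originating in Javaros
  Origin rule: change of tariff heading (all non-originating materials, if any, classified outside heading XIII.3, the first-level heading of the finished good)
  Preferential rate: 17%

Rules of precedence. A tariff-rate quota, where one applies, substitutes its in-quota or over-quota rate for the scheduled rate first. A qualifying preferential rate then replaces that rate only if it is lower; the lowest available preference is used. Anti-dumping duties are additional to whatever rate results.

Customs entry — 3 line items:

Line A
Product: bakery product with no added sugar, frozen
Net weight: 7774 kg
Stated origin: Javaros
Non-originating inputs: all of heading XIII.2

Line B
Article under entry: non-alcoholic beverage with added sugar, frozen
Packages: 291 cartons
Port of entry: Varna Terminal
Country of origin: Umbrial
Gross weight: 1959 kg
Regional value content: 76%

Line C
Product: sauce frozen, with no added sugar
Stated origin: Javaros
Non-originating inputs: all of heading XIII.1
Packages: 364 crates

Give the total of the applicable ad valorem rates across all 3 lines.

45%

Line A: bakery product → XIII.1; frozen → XIII.1.1; with no added sugar → XIII.1.1.2. Scheduled 25%. Javaros agreement on XIII.4.1.2: XIII.1.1.2 not covered; Javaros agreement on XIII.3: XIII.1.1.2 not covered. → 25%.
Line B: non-alcoholic beverage → XIII.3; frozen → XIII.3.1; with added sugar → XIII.3.1.1. Scheduled 37%. Umbrial agreement on XIII.3.1: RVC ≥ 60% → 14% available; preferential 14%. → 14%.
Line C: sauce → XIII.4; frozen → XIII.4.1; with no added sugar → XIII.4.1.1. Scheduled 6%. Javaros agreement on XIII.4.1.2: XIII.4.1.1 not covered; Javaros agreement on XIII.3: XIII.4.1.1 not covered. → 6%.
Sum: 25% + 14% + 6% = 45%.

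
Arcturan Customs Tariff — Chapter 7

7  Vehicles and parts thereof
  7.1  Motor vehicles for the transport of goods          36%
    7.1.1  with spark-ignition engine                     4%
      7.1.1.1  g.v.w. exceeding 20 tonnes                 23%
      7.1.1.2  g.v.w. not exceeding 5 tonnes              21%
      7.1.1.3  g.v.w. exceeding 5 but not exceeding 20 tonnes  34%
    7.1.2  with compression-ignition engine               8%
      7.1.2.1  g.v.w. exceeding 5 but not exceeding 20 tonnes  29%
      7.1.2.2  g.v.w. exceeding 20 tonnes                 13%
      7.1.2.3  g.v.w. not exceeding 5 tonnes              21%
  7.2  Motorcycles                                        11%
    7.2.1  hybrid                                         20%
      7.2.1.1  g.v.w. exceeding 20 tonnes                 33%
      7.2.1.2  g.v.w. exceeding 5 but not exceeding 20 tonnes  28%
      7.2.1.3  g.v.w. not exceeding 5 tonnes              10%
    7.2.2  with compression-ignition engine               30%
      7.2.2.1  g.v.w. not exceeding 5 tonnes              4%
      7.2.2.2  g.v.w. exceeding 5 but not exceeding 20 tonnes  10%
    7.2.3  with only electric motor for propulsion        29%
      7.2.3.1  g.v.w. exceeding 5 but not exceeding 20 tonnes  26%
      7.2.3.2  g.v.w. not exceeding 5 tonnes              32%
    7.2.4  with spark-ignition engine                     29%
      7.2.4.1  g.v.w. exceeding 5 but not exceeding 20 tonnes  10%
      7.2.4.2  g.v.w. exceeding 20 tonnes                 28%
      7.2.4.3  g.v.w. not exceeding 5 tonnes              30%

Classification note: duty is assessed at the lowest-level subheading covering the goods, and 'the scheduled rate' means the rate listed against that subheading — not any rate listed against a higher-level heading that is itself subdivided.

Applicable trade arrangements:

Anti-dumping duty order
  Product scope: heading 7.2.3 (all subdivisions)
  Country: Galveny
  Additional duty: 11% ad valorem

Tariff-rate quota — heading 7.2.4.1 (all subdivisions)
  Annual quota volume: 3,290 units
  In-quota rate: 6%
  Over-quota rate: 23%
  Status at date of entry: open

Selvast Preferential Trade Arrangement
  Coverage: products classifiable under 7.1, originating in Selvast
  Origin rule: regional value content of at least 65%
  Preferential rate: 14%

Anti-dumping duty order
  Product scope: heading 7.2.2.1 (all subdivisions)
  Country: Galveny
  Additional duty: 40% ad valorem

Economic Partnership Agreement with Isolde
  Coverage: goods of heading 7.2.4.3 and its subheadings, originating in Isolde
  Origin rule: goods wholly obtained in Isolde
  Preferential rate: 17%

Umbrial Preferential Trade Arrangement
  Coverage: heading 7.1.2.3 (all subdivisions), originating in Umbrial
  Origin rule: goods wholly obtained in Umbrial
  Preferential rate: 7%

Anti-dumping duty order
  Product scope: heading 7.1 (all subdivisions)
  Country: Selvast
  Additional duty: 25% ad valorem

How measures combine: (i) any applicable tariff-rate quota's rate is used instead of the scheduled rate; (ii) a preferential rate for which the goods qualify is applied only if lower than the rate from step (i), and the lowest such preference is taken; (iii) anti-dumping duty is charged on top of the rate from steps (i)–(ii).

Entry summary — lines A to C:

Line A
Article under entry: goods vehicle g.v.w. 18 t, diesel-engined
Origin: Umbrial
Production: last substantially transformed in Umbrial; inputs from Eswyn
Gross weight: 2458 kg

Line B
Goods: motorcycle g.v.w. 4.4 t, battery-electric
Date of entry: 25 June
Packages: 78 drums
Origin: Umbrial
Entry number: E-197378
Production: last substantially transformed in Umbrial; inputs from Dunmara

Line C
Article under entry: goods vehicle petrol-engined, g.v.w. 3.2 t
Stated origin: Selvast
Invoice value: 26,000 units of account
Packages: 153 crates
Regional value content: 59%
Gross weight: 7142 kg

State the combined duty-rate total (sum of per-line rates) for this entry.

107%

Line A: goods vehicle → 7.1; diesel-engined → 7.1.2; g.v.w. 18 t → 7.1.2.1. Scheduled 29%. Umbrial agreement on 7.1.2.3: 7.1.2.1 not covered. → 29%.
Line B: motorcycle → 7.2; battery-electric → 7.2.3; g.v.w. 4.4 t → 7.2.3.2. Scheduled 32%. Umbrial agreement on 7.1.2.3: 7.2.3.2 not covered. → 32%.
Line C: goods vehicle → 7.1; petrol-engined → 7.1.1; g.v.w. 3.2 t → 7.1.1.2. Scheduled 21%. Selvast agreement on 7.1: RVC < 65%; anti-dumping (Selvast, 7.1): +25%; total 21% + 25% = 46%. → 46%.
Sum: 29% + 32% + 46% = 107%.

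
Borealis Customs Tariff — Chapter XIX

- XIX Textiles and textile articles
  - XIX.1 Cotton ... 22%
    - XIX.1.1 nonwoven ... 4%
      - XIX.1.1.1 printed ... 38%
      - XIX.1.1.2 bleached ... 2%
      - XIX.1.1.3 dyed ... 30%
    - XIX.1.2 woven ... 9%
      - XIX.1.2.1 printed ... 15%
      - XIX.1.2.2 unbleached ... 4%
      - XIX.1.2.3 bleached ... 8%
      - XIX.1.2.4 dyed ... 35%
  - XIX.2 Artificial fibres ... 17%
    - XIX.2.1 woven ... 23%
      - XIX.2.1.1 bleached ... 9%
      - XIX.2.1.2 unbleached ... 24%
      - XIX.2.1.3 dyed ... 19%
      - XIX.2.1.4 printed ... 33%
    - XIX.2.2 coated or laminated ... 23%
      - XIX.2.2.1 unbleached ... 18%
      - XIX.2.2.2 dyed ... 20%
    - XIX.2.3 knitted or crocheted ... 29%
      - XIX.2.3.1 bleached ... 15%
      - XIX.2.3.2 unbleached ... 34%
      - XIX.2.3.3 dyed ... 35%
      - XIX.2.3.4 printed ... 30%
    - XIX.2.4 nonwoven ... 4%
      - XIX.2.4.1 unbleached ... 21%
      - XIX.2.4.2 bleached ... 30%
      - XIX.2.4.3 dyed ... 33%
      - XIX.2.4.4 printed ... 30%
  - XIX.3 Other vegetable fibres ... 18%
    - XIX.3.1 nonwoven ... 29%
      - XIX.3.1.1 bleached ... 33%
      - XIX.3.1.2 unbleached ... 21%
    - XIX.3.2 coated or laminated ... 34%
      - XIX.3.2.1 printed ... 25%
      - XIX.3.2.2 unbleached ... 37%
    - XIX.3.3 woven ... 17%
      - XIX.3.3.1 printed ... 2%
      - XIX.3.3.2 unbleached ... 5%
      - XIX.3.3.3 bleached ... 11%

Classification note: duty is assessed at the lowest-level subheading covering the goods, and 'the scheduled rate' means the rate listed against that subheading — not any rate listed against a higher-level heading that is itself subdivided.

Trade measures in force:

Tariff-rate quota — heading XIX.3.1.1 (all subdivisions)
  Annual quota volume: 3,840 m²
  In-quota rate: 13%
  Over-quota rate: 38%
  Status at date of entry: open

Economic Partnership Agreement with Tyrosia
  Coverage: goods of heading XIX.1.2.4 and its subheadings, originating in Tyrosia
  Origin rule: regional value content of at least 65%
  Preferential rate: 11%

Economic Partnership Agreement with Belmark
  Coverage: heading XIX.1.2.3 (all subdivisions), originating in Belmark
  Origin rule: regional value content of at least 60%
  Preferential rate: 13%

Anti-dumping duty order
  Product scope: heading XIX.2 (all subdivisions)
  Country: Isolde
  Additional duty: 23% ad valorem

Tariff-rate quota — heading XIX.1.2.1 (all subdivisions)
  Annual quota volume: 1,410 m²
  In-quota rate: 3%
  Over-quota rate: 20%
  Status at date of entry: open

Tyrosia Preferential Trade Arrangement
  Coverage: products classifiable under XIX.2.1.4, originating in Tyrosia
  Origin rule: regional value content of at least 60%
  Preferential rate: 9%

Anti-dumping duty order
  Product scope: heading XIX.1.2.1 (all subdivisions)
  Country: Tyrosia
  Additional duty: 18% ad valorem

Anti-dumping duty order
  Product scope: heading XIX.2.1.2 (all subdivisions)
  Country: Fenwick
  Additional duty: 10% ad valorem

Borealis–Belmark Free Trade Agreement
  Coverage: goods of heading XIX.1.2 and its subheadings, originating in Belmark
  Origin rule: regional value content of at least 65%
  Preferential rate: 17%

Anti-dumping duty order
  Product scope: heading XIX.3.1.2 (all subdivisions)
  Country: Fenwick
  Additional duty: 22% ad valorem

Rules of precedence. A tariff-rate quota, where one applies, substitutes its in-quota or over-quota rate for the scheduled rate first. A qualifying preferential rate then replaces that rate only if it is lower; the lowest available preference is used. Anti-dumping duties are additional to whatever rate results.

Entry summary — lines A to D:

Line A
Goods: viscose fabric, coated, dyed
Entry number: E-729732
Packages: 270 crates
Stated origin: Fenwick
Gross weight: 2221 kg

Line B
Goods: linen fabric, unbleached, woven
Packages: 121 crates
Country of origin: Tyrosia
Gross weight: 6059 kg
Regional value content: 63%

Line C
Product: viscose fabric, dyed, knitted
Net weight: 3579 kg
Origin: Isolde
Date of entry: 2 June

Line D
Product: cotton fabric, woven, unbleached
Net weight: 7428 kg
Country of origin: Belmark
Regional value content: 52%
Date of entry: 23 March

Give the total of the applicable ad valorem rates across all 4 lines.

87%

Line A: viscose → XIX.2; coated → XIX.2.2; dyed → XIX.2.2.2. Scheduled 20%. No special measure applies. → 20%.
Line B: linen → XIX.3; woven → XIX.3.3; unbleached → XIX.3.3.2. Scheduled 5%. Tyrosia agreement on XIX.1.2.4: XIX.3.3.2 not covered; Tyrosia agreement on XIX.2.1.4: XIX.3.3.2 not covered. → 5%.
Line C: viscose → XIX.2; knitted → XIX.2.3; dyed → XIX.2.3.3. Scheduled 35%. anti-dumping (Isolde, XIX.2): +23%; total 35% + 23% = 58%. → 58%.
Line D: cotton → XIX.1; woven → XIX.1.2; unbleached → XIX.1.2.2. Scheduled 4%. Belmark agreement on XIX.1.2.3: XIX.1.2.2 not covered; Belmark agreement on XIX.1.2: RVC < 65%. → 4%.
Sum: 20% + 5% + 58% + 4% = 87%.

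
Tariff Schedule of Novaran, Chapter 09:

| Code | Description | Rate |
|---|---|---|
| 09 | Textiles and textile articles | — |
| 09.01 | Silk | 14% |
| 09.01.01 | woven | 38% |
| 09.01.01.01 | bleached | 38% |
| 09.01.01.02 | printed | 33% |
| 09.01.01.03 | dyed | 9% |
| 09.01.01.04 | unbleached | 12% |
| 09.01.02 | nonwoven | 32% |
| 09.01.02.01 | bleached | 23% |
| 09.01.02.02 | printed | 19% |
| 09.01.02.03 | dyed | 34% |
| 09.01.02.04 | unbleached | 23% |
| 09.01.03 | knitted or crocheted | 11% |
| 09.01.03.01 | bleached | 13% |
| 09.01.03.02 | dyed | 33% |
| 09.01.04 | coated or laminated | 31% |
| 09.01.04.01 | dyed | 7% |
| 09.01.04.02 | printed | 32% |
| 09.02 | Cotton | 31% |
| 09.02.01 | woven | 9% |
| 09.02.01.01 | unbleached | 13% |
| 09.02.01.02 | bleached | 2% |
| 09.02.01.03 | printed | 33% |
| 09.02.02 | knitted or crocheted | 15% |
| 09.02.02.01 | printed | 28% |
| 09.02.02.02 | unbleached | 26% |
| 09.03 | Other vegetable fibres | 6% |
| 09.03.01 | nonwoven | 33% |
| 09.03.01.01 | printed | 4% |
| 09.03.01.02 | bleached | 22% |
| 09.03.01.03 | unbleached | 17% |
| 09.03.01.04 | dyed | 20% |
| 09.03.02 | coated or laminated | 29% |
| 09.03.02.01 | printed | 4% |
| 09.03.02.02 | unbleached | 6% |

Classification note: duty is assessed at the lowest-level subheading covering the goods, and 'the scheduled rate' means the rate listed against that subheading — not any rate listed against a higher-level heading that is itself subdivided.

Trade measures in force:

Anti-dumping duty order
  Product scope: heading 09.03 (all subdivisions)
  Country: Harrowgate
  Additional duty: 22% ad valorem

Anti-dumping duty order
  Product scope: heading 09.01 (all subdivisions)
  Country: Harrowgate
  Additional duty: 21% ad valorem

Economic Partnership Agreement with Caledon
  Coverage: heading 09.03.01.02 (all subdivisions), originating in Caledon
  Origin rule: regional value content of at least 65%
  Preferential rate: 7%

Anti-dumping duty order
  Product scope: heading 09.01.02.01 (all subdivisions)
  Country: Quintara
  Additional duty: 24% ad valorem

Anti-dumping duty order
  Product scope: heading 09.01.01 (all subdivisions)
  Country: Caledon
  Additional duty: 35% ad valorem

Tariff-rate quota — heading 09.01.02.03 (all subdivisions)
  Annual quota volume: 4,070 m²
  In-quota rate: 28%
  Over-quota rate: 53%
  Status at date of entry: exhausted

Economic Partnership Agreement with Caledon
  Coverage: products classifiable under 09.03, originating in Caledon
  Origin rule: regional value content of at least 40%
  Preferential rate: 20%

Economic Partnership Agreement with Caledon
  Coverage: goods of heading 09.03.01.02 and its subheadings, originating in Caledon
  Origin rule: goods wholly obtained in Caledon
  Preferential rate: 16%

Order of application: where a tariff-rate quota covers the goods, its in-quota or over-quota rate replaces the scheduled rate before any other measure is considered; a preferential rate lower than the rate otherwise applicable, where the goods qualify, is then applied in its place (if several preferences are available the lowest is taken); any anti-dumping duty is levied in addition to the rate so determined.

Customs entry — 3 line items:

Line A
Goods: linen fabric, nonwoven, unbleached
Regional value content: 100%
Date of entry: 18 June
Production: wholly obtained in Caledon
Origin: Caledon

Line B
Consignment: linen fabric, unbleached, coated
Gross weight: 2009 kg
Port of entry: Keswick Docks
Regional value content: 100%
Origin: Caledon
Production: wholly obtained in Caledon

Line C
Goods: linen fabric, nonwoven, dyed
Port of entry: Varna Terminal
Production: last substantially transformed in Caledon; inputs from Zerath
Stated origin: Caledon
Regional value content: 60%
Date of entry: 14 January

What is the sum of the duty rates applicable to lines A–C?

Line A: linen → 09.03; nonwoven → 09.03.01; unbleached → 09.03.01.03. Scheduled 17%. Caledon agreement on 09.03.01.02: 09.03.01.03 not covered; Caledon agreement on 09.03: RVC ≥ 40% → 20% available; Caledon agreement on 09.03.01.02: 09.03.01.03 not covered; preference 20% not lower than 17% → no reduction. → 17%.
Line B: linen → 09.03; coated → 09.03.02; unbleached → 09.03.02.02. Scheduled 6%. Caledon agreement on 09.03.01.02: 09.03.02.02 not covered; Caledon agreement on 09.03: RVC ≥ 40% → 20% available; Caledon agreement on 09.03.01.02: 09.03.02.02 not covered; preference 20% not lower than 6% → no reduction. → 6%.
Line C: linen → 09.03; nonwoven → 09.03.01; dyed → 09.03.01.04. Scheduled 20%. Caledon agreement on 09.03.01.02: 09.03.01.04 not covered; Caledon agreement on 09.03: RVC ≥ 40% → 20% available; Caledon agreement on 09.03.01.02: 09.03.01.04 not covered; preference 20% not lower than 20% → no reduction. → 20%.
Sum: 17% + 6% + 20% = 43%.

43%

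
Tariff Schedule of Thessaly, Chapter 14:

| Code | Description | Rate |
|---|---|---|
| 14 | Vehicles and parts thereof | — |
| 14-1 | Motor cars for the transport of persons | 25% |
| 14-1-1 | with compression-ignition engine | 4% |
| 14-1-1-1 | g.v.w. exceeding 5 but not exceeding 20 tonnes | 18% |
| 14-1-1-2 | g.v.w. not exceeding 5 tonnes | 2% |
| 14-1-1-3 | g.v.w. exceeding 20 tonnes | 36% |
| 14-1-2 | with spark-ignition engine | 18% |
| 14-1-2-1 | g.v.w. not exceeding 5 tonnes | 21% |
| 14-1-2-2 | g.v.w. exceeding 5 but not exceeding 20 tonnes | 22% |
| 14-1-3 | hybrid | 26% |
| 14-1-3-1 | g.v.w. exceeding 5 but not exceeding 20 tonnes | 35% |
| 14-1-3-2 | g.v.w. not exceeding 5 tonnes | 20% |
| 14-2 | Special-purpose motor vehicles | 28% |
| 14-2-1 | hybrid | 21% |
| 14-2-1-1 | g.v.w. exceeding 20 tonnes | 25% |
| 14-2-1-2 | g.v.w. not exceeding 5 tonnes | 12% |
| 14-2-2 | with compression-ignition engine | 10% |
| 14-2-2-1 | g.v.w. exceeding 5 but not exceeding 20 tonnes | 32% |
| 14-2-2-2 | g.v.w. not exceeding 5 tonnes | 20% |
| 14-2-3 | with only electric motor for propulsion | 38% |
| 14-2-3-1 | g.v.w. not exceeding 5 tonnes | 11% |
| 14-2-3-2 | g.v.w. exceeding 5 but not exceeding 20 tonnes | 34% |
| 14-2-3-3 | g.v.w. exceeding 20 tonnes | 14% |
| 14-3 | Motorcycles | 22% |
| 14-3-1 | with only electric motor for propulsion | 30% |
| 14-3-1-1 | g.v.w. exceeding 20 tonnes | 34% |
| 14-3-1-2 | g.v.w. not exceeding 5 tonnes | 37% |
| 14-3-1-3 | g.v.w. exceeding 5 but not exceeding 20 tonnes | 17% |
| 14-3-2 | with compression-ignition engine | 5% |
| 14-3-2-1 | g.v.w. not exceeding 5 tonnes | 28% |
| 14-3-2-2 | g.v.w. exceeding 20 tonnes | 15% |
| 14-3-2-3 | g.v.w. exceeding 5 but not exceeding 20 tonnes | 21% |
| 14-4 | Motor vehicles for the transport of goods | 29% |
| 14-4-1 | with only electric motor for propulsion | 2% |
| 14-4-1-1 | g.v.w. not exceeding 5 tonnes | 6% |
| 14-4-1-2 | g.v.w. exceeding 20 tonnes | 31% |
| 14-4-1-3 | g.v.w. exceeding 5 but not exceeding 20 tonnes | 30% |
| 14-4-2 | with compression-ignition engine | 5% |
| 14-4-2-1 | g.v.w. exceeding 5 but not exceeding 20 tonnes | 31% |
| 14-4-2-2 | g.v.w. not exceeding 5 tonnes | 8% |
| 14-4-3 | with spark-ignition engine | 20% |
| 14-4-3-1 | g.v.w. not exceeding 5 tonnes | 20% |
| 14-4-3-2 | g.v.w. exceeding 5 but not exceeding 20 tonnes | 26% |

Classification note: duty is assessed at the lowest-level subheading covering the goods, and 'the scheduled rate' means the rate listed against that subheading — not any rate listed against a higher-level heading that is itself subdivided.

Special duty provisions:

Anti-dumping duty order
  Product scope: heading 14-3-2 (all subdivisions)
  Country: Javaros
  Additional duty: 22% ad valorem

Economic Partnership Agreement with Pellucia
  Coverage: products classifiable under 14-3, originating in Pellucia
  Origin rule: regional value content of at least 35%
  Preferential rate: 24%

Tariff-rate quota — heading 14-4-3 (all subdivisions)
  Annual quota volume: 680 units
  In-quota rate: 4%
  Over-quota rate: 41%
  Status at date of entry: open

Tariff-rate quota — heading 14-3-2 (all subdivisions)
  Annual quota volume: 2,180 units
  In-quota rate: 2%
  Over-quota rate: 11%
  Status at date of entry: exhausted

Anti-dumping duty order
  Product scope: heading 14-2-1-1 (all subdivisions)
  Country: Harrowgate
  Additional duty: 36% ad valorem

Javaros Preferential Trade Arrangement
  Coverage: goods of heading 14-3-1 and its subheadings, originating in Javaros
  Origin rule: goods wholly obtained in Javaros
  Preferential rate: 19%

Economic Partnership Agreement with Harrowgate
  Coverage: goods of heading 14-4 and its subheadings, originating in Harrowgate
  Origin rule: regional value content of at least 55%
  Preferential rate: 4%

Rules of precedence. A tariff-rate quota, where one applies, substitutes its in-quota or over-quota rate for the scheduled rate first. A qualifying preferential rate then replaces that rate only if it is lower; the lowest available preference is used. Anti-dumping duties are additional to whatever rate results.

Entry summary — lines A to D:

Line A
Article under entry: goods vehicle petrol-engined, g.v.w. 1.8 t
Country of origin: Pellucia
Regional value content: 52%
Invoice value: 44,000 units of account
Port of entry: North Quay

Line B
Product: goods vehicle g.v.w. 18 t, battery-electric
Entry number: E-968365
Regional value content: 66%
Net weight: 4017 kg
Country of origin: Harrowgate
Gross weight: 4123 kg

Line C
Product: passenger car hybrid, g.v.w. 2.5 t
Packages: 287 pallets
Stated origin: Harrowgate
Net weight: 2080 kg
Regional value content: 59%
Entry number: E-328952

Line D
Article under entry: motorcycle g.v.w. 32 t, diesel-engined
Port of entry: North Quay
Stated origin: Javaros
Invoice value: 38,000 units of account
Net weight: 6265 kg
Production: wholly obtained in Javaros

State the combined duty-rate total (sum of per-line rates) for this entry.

61%

Line A: goods vehicle → 14-4; petrol-engined → 14-4-3; g.v.w. 1.8 t → 14-4-3-1. Scheduled 20%. quota on 14-4-3 open → in-quota 4%; Pellucia agreement on 14-3: 14-4-3-1 not covered. → 4%.
Line B: goods vehicle → 14-4; battery-electric → 14-4-1; g.v.w. 18 t → 14-4-1-3. Scheduled 30%. Harrowgate agreement on 14-4: RVC ≥ 55% → 4% available; preferential 4%. → 4%.
Line C: passenger car → 14-1; hybrid → 14-1-3; g.v.w. 2.5 t → 14-1-3-2. Scheduled 20%. Harrowgate agreement on 14-4: 14-1-3-2 not covered. → 20%.
Line D: motorcycle → 14-3; diesel-engined → 14-3-2; g.v.w. 32 t → 14-3-2-2. Scheduled 15%. quota on 14-3-2 exhausted → over-quota 11%; Javaros agreement on 14-3-1: 14-3-2-2 not covered; anti-dumping (Javaros, 14-3-2): +22%; total 11% + 22% = 33%. → 33%.
Sum: 4% + 4% + 20% + 33% = 61%.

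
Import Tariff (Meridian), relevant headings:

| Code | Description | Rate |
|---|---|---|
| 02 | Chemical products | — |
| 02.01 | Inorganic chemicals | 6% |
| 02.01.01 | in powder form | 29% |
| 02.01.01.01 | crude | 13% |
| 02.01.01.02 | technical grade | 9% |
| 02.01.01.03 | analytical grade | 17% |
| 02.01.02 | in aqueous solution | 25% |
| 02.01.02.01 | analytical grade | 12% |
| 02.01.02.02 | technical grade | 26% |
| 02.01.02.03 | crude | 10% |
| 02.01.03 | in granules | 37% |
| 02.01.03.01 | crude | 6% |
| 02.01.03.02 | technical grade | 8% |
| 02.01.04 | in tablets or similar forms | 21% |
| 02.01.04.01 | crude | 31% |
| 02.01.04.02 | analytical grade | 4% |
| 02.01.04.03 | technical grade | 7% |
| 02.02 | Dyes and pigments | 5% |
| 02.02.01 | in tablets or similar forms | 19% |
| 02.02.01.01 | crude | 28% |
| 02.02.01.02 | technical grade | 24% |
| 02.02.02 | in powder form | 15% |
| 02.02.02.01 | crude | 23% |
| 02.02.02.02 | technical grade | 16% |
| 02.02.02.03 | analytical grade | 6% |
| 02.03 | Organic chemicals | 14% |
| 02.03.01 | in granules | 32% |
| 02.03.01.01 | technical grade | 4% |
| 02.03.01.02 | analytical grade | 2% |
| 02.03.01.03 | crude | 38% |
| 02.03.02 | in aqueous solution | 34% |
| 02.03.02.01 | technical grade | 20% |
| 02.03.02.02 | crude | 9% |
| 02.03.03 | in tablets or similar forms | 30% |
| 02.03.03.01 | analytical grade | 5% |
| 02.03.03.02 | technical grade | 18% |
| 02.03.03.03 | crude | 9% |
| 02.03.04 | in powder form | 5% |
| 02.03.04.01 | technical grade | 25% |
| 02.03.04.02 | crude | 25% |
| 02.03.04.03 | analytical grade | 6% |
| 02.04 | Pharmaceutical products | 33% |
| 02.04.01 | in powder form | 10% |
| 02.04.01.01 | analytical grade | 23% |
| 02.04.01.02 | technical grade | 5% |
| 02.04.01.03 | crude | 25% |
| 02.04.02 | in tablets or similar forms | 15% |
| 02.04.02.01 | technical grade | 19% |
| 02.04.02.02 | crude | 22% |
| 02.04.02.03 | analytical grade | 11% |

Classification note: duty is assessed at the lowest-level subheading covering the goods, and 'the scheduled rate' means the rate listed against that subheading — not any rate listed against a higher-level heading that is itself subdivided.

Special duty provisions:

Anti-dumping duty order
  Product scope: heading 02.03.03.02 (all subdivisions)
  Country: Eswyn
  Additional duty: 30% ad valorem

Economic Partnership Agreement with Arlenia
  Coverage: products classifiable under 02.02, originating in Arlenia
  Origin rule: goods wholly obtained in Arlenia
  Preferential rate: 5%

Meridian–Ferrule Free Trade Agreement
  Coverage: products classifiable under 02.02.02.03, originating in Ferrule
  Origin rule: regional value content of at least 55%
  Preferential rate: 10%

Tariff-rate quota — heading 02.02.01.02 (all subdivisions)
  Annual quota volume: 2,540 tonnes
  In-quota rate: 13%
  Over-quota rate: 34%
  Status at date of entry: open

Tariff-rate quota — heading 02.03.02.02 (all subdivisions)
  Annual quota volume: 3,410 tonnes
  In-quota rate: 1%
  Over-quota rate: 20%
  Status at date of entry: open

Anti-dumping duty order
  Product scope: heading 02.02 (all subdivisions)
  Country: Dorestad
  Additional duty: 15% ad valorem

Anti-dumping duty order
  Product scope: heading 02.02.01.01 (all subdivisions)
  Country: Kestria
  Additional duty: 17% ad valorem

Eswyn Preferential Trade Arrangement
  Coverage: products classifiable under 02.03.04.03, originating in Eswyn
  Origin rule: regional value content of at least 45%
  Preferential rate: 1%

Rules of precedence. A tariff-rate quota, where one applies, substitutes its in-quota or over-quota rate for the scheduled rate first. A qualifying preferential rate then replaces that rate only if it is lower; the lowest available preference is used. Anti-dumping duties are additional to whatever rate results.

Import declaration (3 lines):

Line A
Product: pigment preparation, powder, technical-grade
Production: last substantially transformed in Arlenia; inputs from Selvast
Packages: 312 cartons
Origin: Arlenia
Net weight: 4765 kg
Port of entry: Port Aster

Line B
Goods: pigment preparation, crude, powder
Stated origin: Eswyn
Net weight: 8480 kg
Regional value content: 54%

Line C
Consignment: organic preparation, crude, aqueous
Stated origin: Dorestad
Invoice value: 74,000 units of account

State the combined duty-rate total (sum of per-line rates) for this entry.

40%

Line A: pigment → 02.02; powder → 02.02.02; technical-grade → 02.02.02.02. Scheduled 16%. Arlenia agreement on 02.02: not wholly obtained. → 16%.
Line B: pigment → 02.02; powder → 02.02.02; crude → 02.02.02.01. Scheduled 23%. Eswyn agreement on 02.03.04.03: 02.02.02.01 not covered. → 23%.
Line C: organic → 02.03; aqueous → 02.03.02; crude → 02.03.02.02. Scheduled 9%. quota on 02.03.02.02 open → in-quota 1%. → 1%.
Sum: 16% + 23% + 1% = 40%.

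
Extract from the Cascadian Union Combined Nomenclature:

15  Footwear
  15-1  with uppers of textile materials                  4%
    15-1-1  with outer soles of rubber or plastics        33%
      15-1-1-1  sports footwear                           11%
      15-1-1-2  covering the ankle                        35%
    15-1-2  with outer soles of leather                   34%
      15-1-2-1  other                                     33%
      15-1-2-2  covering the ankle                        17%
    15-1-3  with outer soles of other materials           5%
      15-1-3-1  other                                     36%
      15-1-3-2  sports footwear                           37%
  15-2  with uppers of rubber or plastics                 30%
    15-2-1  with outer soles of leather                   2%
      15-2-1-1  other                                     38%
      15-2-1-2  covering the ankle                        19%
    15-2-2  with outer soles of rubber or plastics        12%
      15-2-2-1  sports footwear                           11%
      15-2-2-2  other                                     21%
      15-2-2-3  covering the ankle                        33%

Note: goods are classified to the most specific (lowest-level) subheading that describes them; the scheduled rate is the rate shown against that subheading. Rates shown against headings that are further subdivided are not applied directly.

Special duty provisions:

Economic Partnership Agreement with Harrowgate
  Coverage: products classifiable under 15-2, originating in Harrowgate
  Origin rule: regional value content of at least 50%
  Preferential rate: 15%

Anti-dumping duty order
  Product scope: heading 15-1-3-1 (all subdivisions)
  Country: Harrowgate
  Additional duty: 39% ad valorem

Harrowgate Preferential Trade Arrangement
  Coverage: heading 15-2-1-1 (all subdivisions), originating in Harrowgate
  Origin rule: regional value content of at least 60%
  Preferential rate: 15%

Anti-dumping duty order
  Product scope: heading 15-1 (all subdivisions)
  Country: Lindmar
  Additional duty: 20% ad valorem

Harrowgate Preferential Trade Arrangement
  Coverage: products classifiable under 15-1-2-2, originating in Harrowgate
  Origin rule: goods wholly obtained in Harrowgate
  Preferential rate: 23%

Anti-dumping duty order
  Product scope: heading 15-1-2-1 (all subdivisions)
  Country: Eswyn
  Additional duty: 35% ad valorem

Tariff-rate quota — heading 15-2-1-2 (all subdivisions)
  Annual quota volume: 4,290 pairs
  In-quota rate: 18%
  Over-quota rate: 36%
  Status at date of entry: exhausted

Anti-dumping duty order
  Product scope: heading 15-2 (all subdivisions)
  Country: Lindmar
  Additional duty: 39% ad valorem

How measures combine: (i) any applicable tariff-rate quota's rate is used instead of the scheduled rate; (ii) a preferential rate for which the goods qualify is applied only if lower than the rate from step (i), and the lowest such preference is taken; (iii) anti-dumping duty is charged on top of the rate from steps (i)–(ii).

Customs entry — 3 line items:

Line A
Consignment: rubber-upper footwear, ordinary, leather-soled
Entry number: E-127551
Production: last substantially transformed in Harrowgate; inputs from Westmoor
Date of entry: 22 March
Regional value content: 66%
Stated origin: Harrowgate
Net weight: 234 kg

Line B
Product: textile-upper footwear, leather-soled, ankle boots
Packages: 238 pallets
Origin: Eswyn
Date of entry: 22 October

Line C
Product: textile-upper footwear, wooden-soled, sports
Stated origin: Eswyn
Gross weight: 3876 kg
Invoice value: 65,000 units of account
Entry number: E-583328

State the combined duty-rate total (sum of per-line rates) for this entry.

69%

Line A: rubber-upper → 15-2; leather-soled → 15-2-1; ordinary → 15-2-1-1. Scheduled 38%. Harrowgate agreement on 15-2: RVC ≥ 50% → 15% available; Harrowgate agreement on 15-2-1-1: RVC ≥ 60% → 15% available; Harrowgate agreement on 15-1-2-2: 15-2-1-1 not covered; preferential 15%. → 15%.
Line B: textile-upper → 15-1; leather-soled → 15-1-2; ankle boots → 15-1-2-2. Scheduled 17%. No special measure applies. → 17%.
Line C: textile-upper → 15-1; wooden-soled → 15-1-3; sports → 15-1-3-2. Scheduled 37%. No special measure applies. → 37%.
Sum: 15% + 17% + 37% = 69%.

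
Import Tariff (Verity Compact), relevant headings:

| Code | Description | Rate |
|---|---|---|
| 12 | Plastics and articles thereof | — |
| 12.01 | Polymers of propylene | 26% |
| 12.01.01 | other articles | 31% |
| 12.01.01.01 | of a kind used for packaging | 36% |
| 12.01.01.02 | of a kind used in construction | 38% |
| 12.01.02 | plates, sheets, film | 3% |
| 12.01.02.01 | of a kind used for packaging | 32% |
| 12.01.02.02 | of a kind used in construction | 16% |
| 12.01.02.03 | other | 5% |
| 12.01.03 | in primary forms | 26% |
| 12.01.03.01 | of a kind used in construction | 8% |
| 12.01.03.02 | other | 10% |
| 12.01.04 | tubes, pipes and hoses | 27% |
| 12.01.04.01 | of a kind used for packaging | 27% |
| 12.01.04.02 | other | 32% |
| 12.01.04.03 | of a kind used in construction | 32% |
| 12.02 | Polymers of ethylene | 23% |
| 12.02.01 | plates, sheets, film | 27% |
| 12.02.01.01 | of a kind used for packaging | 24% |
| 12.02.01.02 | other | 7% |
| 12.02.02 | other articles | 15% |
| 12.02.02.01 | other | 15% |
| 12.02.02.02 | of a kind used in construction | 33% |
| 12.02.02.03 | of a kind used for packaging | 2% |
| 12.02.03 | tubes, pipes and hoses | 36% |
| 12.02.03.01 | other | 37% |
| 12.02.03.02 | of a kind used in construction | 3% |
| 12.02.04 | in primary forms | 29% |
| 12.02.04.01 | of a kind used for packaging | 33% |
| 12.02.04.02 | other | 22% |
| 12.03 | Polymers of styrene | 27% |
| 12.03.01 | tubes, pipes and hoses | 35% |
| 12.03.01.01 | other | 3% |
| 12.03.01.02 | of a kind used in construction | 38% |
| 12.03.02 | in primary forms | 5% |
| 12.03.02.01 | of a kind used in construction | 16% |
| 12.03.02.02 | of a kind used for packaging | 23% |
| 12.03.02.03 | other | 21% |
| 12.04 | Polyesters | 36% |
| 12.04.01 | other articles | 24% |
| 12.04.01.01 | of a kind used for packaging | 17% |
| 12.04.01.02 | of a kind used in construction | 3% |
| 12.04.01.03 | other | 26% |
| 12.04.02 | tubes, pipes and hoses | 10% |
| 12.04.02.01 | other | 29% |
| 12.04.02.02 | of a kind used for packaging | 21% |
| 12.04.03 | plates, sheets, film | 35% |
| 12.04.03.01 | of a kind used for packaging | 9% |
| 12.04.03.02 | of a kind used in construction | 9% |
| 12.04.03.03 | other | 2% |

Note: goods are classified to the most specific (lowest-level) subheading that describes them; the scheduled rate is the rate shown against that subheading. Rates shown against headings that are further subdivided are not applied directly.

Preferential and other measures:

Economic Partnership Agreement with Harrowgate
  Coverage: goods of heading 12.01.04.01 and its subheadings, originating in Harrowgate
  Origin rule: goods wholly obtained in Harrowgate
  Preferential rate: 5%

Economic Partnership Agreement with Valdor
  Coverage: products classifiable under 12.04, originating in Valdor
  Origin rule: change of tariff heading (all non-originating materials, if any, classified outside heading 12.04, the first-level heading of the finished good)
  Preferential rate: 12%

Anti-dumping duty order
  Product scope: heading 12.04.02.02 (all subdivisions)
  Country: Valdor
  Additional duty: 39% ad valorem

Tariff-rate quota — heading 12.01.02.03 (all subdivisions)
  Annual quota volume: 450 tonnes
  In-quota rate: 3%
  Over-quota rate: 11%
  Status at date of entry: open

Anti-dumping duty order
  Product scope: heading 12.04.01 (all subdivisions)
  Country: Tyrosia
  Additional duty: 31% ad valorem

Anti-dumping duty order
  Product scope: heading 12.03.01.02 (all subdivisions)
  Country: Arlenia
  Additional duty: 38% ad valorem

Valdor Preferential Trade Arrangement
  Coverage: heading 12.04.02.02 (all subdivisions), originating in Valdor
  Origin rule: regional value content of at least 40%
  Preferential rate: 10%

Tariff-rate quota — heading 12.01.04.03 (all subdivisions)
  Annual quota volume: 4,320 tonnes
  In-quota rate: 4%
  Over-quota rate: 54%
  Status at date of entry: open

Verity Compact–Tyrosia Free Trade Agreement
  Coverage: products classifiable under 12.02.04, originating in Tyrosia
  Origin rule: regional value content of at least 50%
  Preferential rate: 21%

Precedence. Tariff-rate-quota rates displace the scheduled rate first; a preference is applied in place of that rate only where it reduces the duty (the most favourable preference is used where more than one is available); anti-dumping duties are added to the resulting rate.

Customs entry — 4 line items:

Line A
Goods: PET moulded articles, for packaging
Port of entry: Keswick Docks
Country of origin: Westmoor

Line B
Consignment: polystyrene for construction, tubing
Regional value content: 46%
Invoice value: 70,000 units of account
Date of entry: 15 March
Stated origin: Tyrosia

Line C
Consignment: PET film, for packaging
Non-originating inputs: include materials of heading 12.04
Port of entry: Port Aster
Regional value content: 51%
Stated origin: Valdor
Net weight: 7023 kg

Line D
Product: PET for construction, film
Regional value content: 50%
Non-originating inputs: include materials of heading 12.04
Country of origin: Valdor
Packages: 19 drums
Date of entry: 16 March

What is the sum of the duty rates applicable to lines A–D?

73%

Line A: PET → 12.04; moulded articles → 12.04.01; for packaging → 12.04.01.01. Scheduled 17%. No special measure applies. → 17%.
Line B: polystyrene → 12.03; tubing → 12.03.01; for construction → 12.03.01.02. Scheduled 38%. Tyrosia agreement on 12.02.04: 12.03.01.02 not covered. → 38%.
Line C: PET → 12.04; film → 12.04.03; for packaging → 12.04.03.01. Scheduled 9%. Valdor agreement on 12.04: CTH not met; Valdor agreement on 12.04.02.02: 12.04.03.01 not covered. → 9%.
Line D: PET → 12.04; film → 12.04.03; for construction → 12.04.03.02. Scheduled 9%. Valdor agreement on 12.04: CTH not met; Valdor agreement on 12.04.02.02: 12.04.03.02 not covered. → 9%.
Sum: 17% + 38% + 9% + 9% = 73%.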